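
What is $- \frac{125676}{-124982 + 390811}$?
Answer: $- \frac{125676}{265829} \approx -0.47277$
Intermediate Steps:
$- \frac{125676}{-124982 + 390811} = - \frac{125676}{265829}$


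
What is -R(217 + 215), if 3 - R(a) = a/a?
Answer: -2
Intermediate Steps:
R(a) = 2 (R(a) = 3 - a/a = 3 - 1*1 = 3 - 1 = 2)
-R(217 + 215) = -1*2 = -2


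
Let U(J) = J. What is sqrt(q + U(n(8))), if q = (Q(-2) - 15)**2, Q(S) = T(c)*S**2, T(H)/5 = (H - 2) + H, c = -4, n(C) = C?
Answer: 3*sqrt(5137) ≈ 215.02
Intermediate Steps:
T(H) = -10 + 10*H (T(H) = 5*((H - 2) + H) = 5*((-2 + H) + H) = 5*(-2 + 2*H) = -10 + 10*H)
Q(S) = -50*S**2 (Q(S) = (-10 + 10*(-4))*S**2 = (-10 - 40)*S**2 = -50*S**2)
q = 46225 (q = (-50*(-2)**2 - 15)**2 = (-50*4 - 15)**2 = (-200 - 15)**2 = (-215)**2 = 46225)
sqrt(q + U(n(8))) = sqrt(46225 + 8) = sqrt(46233) = 3*sqrt(5137)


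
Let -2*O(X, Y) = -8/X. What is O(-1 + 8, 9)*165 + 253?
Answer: 2431/7 ≈ 347.29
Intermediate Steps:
O(X, Y) = 4/X (O(X, Y) = -(-4)/X = 4/X)
O(-1 + 8, 9)*165 + 253 = (4/(-1 + 8))*165 + 253 = (4/7)*165 + 253 = 660/7 + 253 = 2431/7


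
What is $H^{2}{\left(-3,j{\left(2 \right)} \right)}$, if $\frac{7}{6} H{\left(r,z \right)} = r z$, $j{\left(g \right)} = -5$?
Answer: $\frac{8100}{49} \approx 165.31$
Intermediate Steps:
$H{\left(r,z \right)} = \frac{6 r z}{7}$
$H^{2}{\left(-3,j{\left(2 \right)} \right)} = \left(\frac{6}{7} \left(-3\right) \left(-5\right)\right)^{2} = \left(\frac{90}{7}\right)^{2} = \frac{8100}{49}$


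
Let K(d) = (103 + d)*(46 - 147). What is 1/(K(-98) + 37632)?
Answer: 1/37127 ≈ 2.6935e-5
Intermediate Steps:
K(d) = -10403 - 101*d (K(d) = (103 + d)*(-101) = -10403 - 101*d)
1/(K(-98) + 37632) = 1/((-10403 - 101*(-98)) + 37632) = 1/((-10403 + 9898) + 37632) = 1/(-505 + 37632) = 1/37127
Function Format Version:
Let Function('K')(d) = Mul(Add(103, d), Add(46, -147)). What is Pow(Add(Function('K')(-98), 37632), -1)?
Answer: Rational(1, 37127) ≈ 2.6935e-5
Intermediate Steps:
Function('K')(d) = Add(-10403, Mul(-101, d)) (Function('K')(d) = Mul(Add(103, d), -101) = Add(-10403, Mul(-101, d)))
Pow(Add(Function('K')(-98), 37632), -1) = Pow(Add(Add(-10403, Mul(-101, -98)), 37632), -1) = Pow(Add(Add(-10403, 9898), 37632), -1) = Pow(Add(-505, 37632), -1) = Pow(37127, -1) = Rational(1, 37127)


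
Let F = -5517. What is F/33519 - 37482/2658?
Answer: -70612408/4949639 ≈ -14.266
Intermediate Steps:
F/33519 - 37482/2658 = -5517/33519 - 37482/2658 = -5517*1/33519 - 37482*1/2658 = -1839/11173 - 6247/443 = -70612408/4949639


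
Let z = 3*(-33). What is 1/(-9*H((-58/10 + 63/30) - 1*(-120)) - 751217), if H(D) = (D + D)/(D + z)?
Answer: -173/129981475 ≈ -1.3310e-6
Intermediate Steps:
z = -99
H(D) = 2*D/(-99 + D) (H(D) = (D + D)/(D - 99) = (2*D)/(-99 + D) = 2*D/(-99 + D))
1/(-9*H((-58/10 + 63/30) - 1*(-120)) - 751217) = 1/(-18*((-58/10 + 63/30) - 1*(-120))/(-99 + ((-58/10 + 63/30) - 1*(-120))) - 751217) = 1/(-18*((-58*⅒ + 63*(1/30)) + 120)/(-99 + ((-58*⅒ + 63*(1/30)) + 120)) - 751217) = 1/(-18*((-29/5 + 21/10) + 120)/(-99 + ((-29/5 + 21/10) + 120)) - 751217) = 1/(-18*(-37/10 + 120)/(-99 + (-37/10 + 120)) - 751217) = 1/(-18*1163/(10*(-99 + 1163/10)) - 751217) = 1/(-18*1163/(10*173/10) - 751217) = 1/(-18*1163*10/(10*173) - 751217) = 1/(-9*2326/173 - 751217) = 1/(-20934/173 - 751217) = 1/(-129981475/173) = -173/129981475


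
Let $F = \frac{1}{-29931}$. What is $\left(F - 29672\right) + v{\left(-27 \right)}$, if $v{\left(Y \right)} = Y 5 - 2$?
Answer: $- \frac{892213180}{29931} \approx -29809.0$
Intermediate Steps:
$v{\left(Y \right)} = -2 + 5 Y$ ($v{\left(Y \right)} = 5 Y - 2 = -2 + 5 Y$)
$F = - \frac{1}{29931} \approx -3.341 \cdot 10^{-5}$
$\left(F - 29672\right) + v{\left(-27 \right)} = \left(- \frac{1}{29931} - 29672\right) + \left(-2 + 5 \left(-27\right)\right) = - \frac{888112633}{29931} - 137 = - \frac{892213180}{29931}$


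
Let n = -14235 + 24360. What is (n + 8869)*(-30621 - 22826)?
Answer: -1015172318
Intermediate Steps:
n = 10125
(n + 8869)*(-30621 - 22826) = (10125 + 8869)*(-30621 - 22826) = 18994*(-53447) = -1015172318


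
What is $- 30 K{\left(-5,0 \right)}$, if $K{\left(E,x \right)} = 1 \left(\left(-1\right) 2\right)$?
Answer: $60$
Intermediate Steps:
$K{\left(E,x \right)} = -2$ ($K{\left(E,x \right)} = 1 \left(-2\right) = -2$)
$- 30 K{\left(-5,0 \right)} = \left(-30\right) \left(-2\right) = 60$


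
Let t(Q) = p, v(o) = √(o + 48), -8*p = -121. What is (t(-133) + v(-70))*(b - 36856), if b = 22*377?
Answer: -1728001/4 - 28562*I*√22 ≈ -4.32e+5 - 1.3397e+5*I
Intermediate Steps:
p = 121/8 (p = -⅛*(-121) = 121/8 ≈ 15.125)
v(o) = √(48 + o)
t(Q) = 121/8
b = 8294
(t(-133) + v(-70))*(b - 36856) = (121/8 + √(48 - 70))*(8294 - 36856) = (121/8 + √(-22))*(-28562) = (121/8 + I*√22)*(-28562) = -1728001/4 - 28562*I*√22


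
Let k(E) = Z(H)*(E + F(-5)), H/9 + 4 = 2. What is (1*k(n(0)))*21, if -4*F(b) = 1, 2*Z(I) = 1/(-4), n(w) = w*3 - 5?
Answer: 441/32 ≈ 13.781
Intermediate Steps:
n(w) = -5 + 3*w (n(w) = 3*w - 5 = -5 + 3*w)
H = -18 (H = -36 + 9*2 = -36 + 18 = -18)
Z(I) = -1/8 (Z(I) = (1/2)/(-4) = (1/2)*(-1/4) = -1/8)
F(b) = -1/4 (F(b) = -1/4*1 = -1/4)
k(E) = 1/32 - E/8 (k(E) = -(E - 1/4)/8 = -(-1/4 + E)/8 = 1/32 - E/8)
(1*k(n(0)))*21 = (1*(1/32 - (-5 + 3*0)/8))*21 = (1*(1/32 - (-5 + 0)/8))*21 = (1*(1/32 - 1/8*(-5)))*21 = (1*(1/32 + 5/8))*21 = (1*(21/32))*21 = (21/32)*21 = 441/32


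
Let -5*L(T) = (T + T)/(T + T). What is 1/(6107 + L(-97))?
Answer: 5/30534 ≈ 0.00016375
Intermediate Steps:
L(T) = -⅕ (L(T) = -(T + T)/(5*(T + T)) = -2*T/(5*(2*T)) = -2*T*1/(2*T)/5 = -⅕*1 = -⅕)
1/(6107 + L(-97)) = 1/(6107 - ⅕) = 1/(30534/5) = 5/30534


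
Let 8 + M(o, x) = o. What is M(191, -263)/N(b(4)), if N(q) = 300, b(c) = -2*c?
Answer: 61/100 ≈ 0.61000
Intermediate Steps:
M(o, x) = -8 + o
M(191, -263)/N(b(4)) = (-8 + 191)/300 = 183*(1/300) = 61/100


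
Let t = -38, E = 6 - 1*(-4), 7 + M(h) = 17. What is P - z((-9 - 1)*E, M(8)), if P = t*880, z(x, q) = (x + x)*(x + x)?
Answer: -73440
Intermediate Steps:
M(h) = 10 (M(h) = -7 + 17 = 10)
E = 10 (E = 6 + 4 = 10)
z(x, q) = 4*x² (z(x, q) = (2*x)*(2*x) = 4*x²)
P = -33440 (P = -38*880 = -33440)
P - z((-9 - 1)*E, M(8)) = -33440 - 4*((-9 - 1)*10)² = -33440 - 4*(-10*10)² = -33440 - 4*(-100)² = -33440 - 4*10000 = -33440 - 1*40000 = -33440 - 40000 = -73440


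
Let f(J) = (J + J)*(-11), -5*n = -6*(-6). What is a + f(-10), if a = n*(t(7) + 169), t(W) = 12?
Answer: -5416/5 ≈ -1083.2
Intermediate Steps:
n = -36/5 (n = -(-6)*(-6)/5 = -1/5*36 = -36/5 ≈ -7.2000)
f(J) = -22*J (f(J) = (2*J)*(-11) = -22*J)
a = -6516/5 (a = -36*(12 + 169)/5 = -36/5*181 = -6516/5 ≈ -1303.2)
a + f(-10) = -6516/5 - 22*(-10) = -6516/5 + 220 = -5416/5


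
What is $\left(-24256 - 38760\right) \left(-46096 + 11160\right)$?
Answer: $2201526976$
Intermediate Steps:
$\left(-24256 - 38760\right) \left(-46096 + 11160\right) = \left(-63016\right) \left(-34936\right) = 2201526976$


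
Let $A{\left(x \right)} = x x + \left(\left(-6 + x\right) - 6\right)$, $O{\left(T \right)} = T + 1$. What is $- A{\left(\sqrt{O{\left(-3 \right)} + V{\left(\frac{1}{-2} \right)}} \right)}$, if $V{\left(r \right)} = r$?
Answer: $\frac{29}{2} - \frac{i \sqrt{10}}{2} \approx 14.5 - 1.5811 i$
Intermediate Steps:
$O{\left(T \right)} = 1 + T$
$A{\left(x \right)} = -12 + x + x^{2}$ ($A{\left(x \right)} = x^{2} + \left(-12 + x\right) = -12 + x + x^{2}$)
$- A{\left(\sqrt{O{\left(-3 \right)} + V{\left(\frac{1}{-2} \right)}} \right)} = - (-12 + \sqrt{\left(1 - 3\right) + \frac{1}{-2}} + \left(\sqrt{\left(1 - 3\right) + \frac{1}{-2}}\right)^{2}) = - (-12 + \sqrt{-2 - \frac{1}{2}} + \left(\sqrt{-2 - \frac{1}{2}}\right)^{2}) = - (-12 + \sqrt{- \frac{5}{2}} + \left(\sqrt{- \frac{5}{2}}\right)^{2}) = - (-12 + \frac{i \sqrt{10}}{2} + \left(\frac{i \sqrt{10}}{2}\right)^{2}) = - (-12 + \frac{i \sqrt{10}}{2} - \frac{5}{2}) = - (- \frac{29}{2} + \frac{i \sqrt{10}}{2}) = \frac{29}{2} - \frac{i \sqrt{10}}{2}$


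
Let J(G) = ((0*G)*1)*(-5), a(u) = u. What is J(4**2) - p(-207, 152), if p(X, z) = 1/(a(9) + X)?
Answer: 1/198 ≈ 0.0050505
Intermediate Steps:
p(X, z) = 1/(9 + X)
J(G) = 0 (J(G) = (0*1)*(-5) = 0*(-5) = 0)
J(4**2) - p(-207, 152) = 0 - 1/(9 - 207) = 0 - 1/(-198) = 0 - 1*(-1/198) = 0 + 1/198 = 1/198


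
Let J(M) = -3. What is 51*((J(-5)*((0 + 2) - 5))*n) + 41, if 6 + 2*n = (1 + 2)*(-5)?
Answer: -9557/2 ≈ -4778.5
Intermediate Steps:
n = -21/2 (n = -3 + ((1 + 2)*(-5))/2 = -3 + (3*(-5))/2 = -3 + (1/2)*(-15) = -3 - 15/2 = -21/2 ≈ -10.500)
51*((J(-5)*((0 + 2) - 5))*n) + 41 = 51*(-3*((0 + 2) - 5)*(-21/2)) + 41 = 51*(-3*(2 - 5)*(-21/2)) + 41 = 51*(-3*(-3)*(-21/2)) + 41 = 51*(9*(-21/2)) + 41 = 51*(-189/2) + 41 = -9639/2 + 41 = -9557/2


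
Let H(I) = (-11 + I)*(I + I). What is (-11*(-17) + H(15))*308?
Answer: 94556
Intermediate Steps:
H(I) = 2*I*(-11 + I) (H(I) = (-11 + I)*(2*I) = 2*I*(-11 + I))
(-11*(-17) + H(15))*308 = (-11*(-17) + 2*15*(-11 + 15))*308 = (187 + 2*15*4)*308 = (187 + 120)*308 = 307*308 = 94556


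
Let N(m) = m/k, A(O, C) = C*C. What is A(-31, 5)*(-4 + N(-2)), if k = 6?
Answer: -325/3 ≈ -108.33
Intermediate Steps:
A(O, C) = C²
N(m) = m/6
A(-31, 5)*(-4 + N(-2)) = 5²*(-4 + (⅙)*(-2)) = 25*(-4 - ⅓) = 25*(-13/3) = -325/3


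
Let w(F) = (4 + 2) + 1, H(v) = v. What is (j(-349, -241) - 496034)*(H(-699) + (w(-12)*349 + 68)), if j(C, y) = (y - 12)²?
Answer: -782829300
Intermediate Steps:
w(F) = 7 (w(F) = 6 + 1 = 7)
j(C, y) = (-12 + y)²
(j(-349, -241) - 496034)*(H(-699) + (w(-12)*349 + 68)) = ((-12 - 241)² - 496034)*(-699 + (7*349 + 68)) = ((-253)² - 496034)*(-699 + (2443 + 68)) = (64009 - 496034)*(-699 + 2511) = -432025*1812 = -782829300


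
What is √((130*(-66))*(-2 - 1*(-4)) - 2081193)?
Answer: I*√2098353 ≈ 1448.6*I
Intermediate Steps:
√((130*(-66))*(-2 - 1*(-4)) - 2081193) = √(-8580*(-2 + 4) - 2081193) = √(-8580*2 - 2081193) = √(-17160 - 2081193) = √(-2098353) = I*√2098353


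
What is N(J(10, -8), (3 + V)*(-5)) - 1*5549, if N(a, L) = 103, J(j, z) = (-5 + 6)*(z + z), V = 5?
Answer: -5446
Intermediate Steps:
J(j, z) = 2*z (J(j, z) = 1*(2*z) = 2*z)
N(J(10, -8), (3 + V)*(-5)) - 1*5549 = 103 - 1*5549 = 103 - 5549 = -5446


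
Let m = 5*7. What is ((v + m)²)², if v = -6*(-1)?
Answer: 2825761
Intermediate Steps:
v = 6
m = 35
((v + m)²)² = ((6 + 35)²)² = (41²)² = 1681² = 2825761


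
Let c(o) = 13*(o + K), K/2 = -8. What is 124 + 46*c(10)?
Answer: -3464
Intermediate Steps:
K = -16 (K = 2*(-8) = -16)
c(o) = -208 + 13*o (c(o) = 13*(o - 16) = 13*(-16 + o) = -208 + 13*o)
124 + 46*c(10) = 124 + 46*(-208 + 13*10) = 124 + 46*(-208 + 130) = 124 + 46*(-78) = 124 - 3588 = -3464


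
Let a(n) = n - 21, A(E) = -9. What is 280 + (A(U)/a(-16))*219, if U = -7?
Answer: 12331/37 ≈ 333.27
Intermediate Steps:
a(n) = -21 + n
280 + (A(U)/a(-16))*219 = 280 - 9/(-21 - 16)*219 = 280 - 9/(-37)*219 = 280 - 9*(-1/37)*219 = 280 + (9/37)*219 = 280 + 1971/37 = 12331/37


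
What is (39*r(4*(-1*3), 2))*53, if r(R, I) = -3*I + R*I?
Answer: -62010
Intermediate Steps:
r(R, I) = -3*I + I*R
(39*r(4*(-1*3), 2))*53 = (39*(2*(-3 + 4*(-1*3))))*53 = (39*(2*(-3 + 4*(-3))))*53 = (39*(2*(-3 - 12)))*53 = (39*(2*(-15)))*53 = (39*(-30))*53 = -1170*53 = -62010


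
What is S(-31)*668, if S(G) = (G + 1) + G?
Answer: -40748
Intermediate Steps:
S(G) = 1 + 2*G (S(G) = (1 + G) + G = 1 + 2*G)
S(-31)*668 = (1 + 2*(-31))*668 = (1 - 62)*668 = -61*668 = -40748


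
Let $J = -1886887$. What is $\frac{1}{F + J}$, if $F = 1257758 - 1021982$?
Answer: $- \frac{1}{1651111} \approx -6.0565 \cdot 10^{-7}$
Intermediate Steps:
$F = 235776$ ($F = 1257758 - 1021982 = 235776$)
$\frac{1}{F + J} = \frac{1}{235776 - 1886887} = \frac{1}{-1651111} = - \frac{1}{1651111}$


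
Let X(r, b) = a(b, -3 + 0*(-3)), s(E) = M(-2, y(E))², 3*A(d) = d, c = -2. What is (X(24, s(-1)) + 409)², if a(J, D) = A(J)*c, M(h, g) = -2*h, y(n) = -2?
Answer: 1428025/9 ≈ 1.5867e+5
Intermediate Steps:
A(d) = d/3
a(J, D) = -2*J/3 (a(J, D) = (J/3)*(-2) = -2*J/3)
s(E) = 16 (s(E) = (-2*(-2))² = 4² = 16)
X(r, b) = -2*b/3
(X(24, s(-1)) + 409)² = (-⅔*16 + 409)² = (-32/3 + 409)² = (1195/3)² = 1428025/9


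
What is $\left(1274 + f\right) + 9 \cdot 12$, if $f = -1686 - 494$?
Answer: $-798$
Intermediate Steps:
$f = -2180$ ($f = -1686 - 494 = -2180$)
$\left(1274 + f\right) + 9 \cdot 12 = \left(1274 - 2180\right) + 9 \cdot 12 = -906 + 108 = -798$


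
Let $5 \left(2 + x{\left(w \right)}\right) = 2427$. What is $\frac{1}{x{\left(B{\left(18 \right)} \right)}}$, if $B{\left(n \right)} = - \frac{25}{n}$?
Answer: $\frac{5}{2417} \approx 0.0020687$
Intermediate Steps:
$x{\left(w \right)} = \frac{2417}{5}$ ($x{\left(w \right)} = -2 + \frac{1}{5} \cdot 2427 = -2 + \frac{2427}{5} = \frac{2417}{5}$)
$\frac{1}{x{\left(B{\left(18 \right)} \right)}} = \frac{1}{\frac{2417}{5}} = \frac{5}{2417}$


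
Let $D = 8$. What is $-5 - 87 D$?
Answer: $-701$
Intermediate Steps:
$-5 - 87 D = -5 - 696 = -701$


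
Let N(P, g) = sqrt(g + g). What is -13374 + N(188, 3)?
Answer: -13374 + sqrt(6) ≈ -13372.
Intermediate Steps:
N(P, g) = sqrt(2)*sqrt(g) (N(P, g) = sqrt(2*g) = sqrt(2)*sqrt(g))
-13374 + N(188, 3) = -13374 + sqrt(2)*sqrt(3) = -13374 + sqrt(6)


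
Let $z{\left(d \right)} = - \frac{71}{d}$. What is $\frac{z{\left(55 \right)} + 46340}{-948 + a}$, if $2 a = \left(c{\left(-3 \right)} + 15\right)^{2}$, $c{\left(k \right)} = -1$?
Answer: $- \frac{2548629}{46750} \approx -54.516$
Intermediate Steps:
$a = 98$ ($a = \frac{\left(-1 + 15\right)^{2}}{2} = \frac{14^{2}}{2} = \frac{1}{2} \cdot 196 = 98$)
$\frac{z{\left(55 \right)} + 46340}{-948 + a} = \frac{- \frac{71}{55} + 46340}{-948 + 98} = \frac{\left(-71\right) \frac{1}{55} + 46340}{-850} = \left(- \frac{71}{55} + 46340\right) \left(- \frac{1}{850}\right) = \frac{2548629}{55} \left(- \frac{1}{850}\right) = - \frac{2548629}{46750}$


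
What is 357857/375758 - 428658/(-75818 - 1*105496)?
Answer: 37659359477/11355031002 ≈ 3.3165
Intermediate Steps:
357857/375758 - 428658/(-75818 - 1*105496) = 357857*(1/375758) - 428658/(-75818 - 105496) = 357857/375758 - 428658/(-181314) = 357857/375758 - 428658*(-1/181314) = 357857/375758 + 71443/30219 = 37659359477/11355031002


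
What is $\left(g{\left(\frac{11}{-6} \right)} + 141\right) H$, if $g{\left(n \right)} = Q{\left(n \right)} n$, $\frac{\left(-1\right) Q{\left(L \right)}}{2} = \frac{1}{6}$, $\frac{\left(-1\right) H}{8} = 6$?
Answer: $- \frac{20392}{3} \approx -6797.3$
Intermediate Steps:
$H = -48$ ($H = \left(-8\right) 6 = -48$)
$Q{\left(L \right)} = - \frac{1}{3}$ ($Q{\left(L \right)} = - \frac{2}{6} = \left(-2\right) \frac{1}{6} = - \frac{1}{3}$)
$g{\left(n \right)} = - \frac{n}{3}$
$\left(g{\left(\frac{11}{-6} \right)} + 141\right) H = \left(- \frac{11 \frac{1}{-6}}{3} + 141\right) \left(-48\right) = \left(- \frac{11 \left(- \frac{1}{6}\right)}{3} + 141\right) \left(-48\right) = \left(\left(- \frac{1}{3}\right) \left(- \frac{11}{6}\right) + 141\right) \left(-48\right) = \left(\frac{11}{18} + 141\right) \left(-48\right) = \frac{2549}{18} \left(-48\right) = - \frac{20392}{3}$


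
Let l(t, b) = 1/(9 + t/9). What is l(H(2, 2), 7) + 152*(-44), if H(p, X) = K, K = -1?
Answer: -535031/80 ≈ -6687.9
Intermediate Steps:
H(p, X) = -1
l(t, b) = 1/(9 + t/9) (l(t, b) = 1/(9 + t*(⅑)) = 1/(9 + t/9))
l(H(2, 2), 7) + 152*(-44) = 9/(81 - 1) + 152*(-44) = 9/80 - 6688 = -535031/80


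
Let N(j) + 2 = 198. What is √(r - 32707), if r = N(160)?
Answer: I*√32511 ≈ 180.31*I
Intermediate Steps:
N(j) = 196 (N(j) = -2 + 198 = 196)
r = 196
√(r - 32707) = √(196 - 32707) = √(-32511) = I*√32511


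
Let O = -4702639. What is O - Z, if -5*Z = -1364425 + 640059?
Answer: -24237561/5 ≈ -4.8475e+6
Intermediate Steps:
Z = 724366/5 (Z = -(-1364425 + 640059)/5 = -⅕*(-724366) = 724366/5 ≈ 1.4487e+5)
O - Z = -4702639 - 1*724366/5 = -4702639 - 724366/5 = -24237561/5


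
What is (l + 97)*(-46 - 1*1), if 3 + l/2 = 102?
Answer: -13865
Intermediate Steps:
l = 198 (l = -6 + 2*102 = -6 + 204 = 198)
(l + 97)*(-46 - 1*1) = (198 + 97)*(-46 - 1*1) = 295*(-46 - 1) = 295*(-47) = -13865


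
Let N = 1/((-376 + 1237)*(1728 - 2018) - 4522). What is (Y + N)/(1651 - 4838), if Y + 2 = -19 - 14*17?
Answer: 65840909/810173644 ≈ 0.081268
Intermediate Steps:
N = -1/254212 (N = 1/(861*(-290) - 4522) = 1/(-249690 - 4522) = 1/(-254212) = -1/254212 ≈ -3.9337e-6)
Y = -259 (Y = -2 + (-19 - 14*17) = -2 + (-19 - 238) = -2 - 257 = -259)
(Y + N)/(1651 - 4838) = (-259 - 1/254212)/(1651 - 4838) = -65840909/254212/(-3187) = -65840909/254212*(-1/3187) = 65840909/810173644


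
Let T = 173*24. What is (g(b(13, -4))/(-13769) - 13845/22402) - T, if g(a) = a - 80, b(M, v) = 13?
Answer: -1280886559847/308453138 ≈ -4152.6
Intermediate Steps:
T = 4152
g(a) = -80 + a
(g(b(13, -4))/(-13769) - 13845/22402) - T = ((-80 + 13)/(-13769) - 13845/22402) - 1*4152 = (-67*(-1/13769) - 13845*1/22402) - 4152 = (67/13769 - 13845/22402) - 4152 = -189130871/308453138 - 4152 = -1280886559847/308453138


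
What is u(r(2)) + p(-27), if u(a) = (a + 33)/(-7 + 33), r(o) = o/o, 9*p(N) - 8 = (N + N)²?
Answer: 38165/117 ≈ 326.20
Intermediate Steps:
p(N) = 8/9 + 4*N²/9 (p(N) = 8/9 + (N + N)²/9 = 8/9 + (2*N)²/9 = 8/9 + (4*N²)/9 = 8/9 + 4*N²/9)
r(o) = 1
u(a) = 33/26 + a/26 (u(a) = (33 + a)/26 = (33 + a)*(1/26) = 33/26 + a/26)
u(r(2)) + p(-27) = (33/26 + (1/26)*1) + (8/9 + (4/9)*(-27)²) = (33/26 + 1/26) + (8/9 + (4/9)*729) = 17/13 + (8/9 + 324) = 17/13 + 2924/9 = 38165/117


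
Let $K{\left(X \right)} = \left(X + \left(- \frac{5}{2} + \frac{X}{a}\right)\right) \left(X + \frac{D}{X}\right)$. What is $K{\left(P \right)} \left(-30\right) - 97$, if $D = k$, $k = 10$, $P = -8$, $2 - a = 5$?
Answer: $- \frac{9083}{4} \approx -2270.8$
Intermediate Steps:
$a = -3$ ($a = 2 - 5 = -3$)
$D = 10$
$K{\left(X \right)} = \left(- \frac{5}{2} + \frac{2 X}{3}\right) \left(X + \frac{10}{X}\right)$ ($K{\left(X \right)} = \left(X + \left(- \frac{5}{2} + \frac{X}{-3}\right)\right) \left(X + \frac{10}{X}\right) = \left(X + \left(\left(-5\right) \frac{1}{2} + X \left(- \frac{1}{3}\right)\right)\right) \left(X + \frac{10}{X}\right) = \left(X - \left(\frac{5}{2} + \frac{X}{3}\right)\right) \left(X + \frac{10}{X}\right) = \left(- \frac{5}{2} + \frac{2 X}{3}\right) \left(X + \frac{10}{X}\right)$)
$K{\left(P \right)} \left(-30\right) - 97 = \frac{-150 - 8 \left(40 - -120 + 4 \left(-8\right)^{2}\right)}{6 \left(-8\right)} \left(-30\right) - 97 = \frac{1}{6} \left(- \frac{1}{8}\right) \left(-150 - 8 \left(40 + 120 + 4 \cdot 64\right)\right) \left(-30\right) - 97 = \frac{1}{6} \left(- \frac{1}{8}\right) \left(-150 - 8 \left(40 + 120 + 256\right)\right) \left(-30\right) - 97 = \frac{1}{6} \left(- \frac{1}{8}\right) \left(-150 - 3328\right) \left(-30\right) - 97 = \frac{1}{6} \left(- \frac{1}{8}\right) \left(-3478\right) \left(-30\right) - 97 = \frac{1739}{24} \left(-30\right) - 97 = - \frac{8695}{4} - 97 = - \frac{9083}{4}$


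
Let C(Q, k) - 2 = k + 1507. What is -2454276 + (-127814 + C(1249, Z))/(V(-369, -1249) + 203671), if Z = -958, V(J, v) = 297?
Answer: -500593894431/203968 ≈ -2.4543e+6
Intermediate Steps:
C(Q, k) = 1509 + k (C(Q, k) = 2 + (k + 1507) = 2 + (1507 + k) = 1509 + k)
-2454276 + (-127814 + C(1249, Z))/(V(-369, -1249) + 203671) = -2454276 + (-127814 + (1509 - 958))/(297 + 203671) = -2454276 + (-127814 + 551)/203968 = -2454276 - 127263*1/203968 = -2454276 - 127263/203968 = -500593894431/203968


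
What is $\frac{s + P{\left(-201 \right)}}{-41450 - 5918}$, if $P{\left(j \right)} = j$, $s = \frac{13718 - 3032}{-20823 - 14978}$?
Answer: $\frac{7206687}{1695821768} \approx 0.0042497$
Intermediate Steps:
$s = - \frac{10686}{35801}$ ($s = \frac{10686}{-35801} = 10686 \left(- \frac{1}{35801}\right) = - \frac{10686}{35801} \approx -0.29848$)
$\frac{s + P{\left(-201 \right)}}{-41450 - 5918} = \frac{- \frac{10686}{35801} - 201}{-41450 - 5918} = - \frac{7206687}{35801 \left(-47368\right)} = \left(- \frac{7206687}{35801}\right) \left(- \frac{1}{47368}\right) = \frac{7206687}{1695821768}$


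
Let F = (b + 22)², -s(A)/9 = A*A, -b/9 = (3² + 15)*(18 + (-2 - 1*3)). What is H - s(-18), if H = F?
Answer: 7764712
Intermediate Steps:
b = -2808 (b = -9*(3² + 15)*(18 + (-2 - 1*3)) = -9*(9 + 15)*(18 + (-2 - 3)) = -216*(18 - 5) = -216*13 = -9*312 = -2808)
s(A) = -9*A² (s(A) = -9*A*A = -9*A²)
F = 7761796 (F = (-2808 + 22)² = (-2786)² = 7761796)
H = 7761796
H - s(-18) = 7761796 - (-9)*(-18)² = 7761796 - (-9)*324 = 7761796 - 1*(-2916) = 7761796 + 2916 = 7764712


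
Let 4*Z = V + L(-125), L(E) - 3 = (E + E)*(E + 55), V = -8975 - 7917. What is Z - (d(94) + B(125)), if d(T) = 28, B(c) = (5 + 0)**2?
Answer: 399/4 ≈ 99.750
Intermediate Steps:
V = -16892
B(c) = 25 (B(c) = 5**2 = 25)
L(E) = 3 + 2*E*(55 + E) (L(E) = 3 + (E + E)*(E + 55) = 3 + (2*E)*(55 + E) = 3 + 2*E*(55 + E))
Z = 611/4 (Z = (-16892 + (3 + 2*(-125)**2 + 110*(-125)))/4 = (-16892 + (3 + 2*15625 - 13750))/4 = (-16892 + (3 + 31250 - 13750))/4 = (-16892 + 17503)/4 = (1/4)*611 = 611/4 ≈ 152.75)
Z - (d(94) + B(125)) = 611/4 - (28 + 25) = 611/4 - 1*53 = 611/4 - 53 = 399/4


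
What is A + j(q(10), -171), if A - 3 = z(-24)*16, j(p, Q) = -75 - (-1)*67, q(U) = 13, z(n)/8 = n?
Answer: -3077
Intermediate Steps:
z(n) = 8*n
j(p, Q) = -8 (j(p, Q) = -75 - 1*(-67) = -75 + 67 = -8)
A = -3069 (A = 3 + (8*(-24))*16 = 3 - 192*16 = 3 - 3072 = -3069)
A + j(q(10), -171) = -3069 - 8 = -3077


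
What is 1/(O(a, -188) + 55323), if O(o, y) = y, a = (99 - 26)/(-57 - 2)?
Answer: 1/55135 ≈ 1.8137e-5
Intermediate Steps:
a = -73/59 (a = 73/(-59) = 73*(-1/59) = -73/59 ≈ -1.2373)
1/(O(a, -188) + 55323) = 1/(-188 + 55323) = 1/55135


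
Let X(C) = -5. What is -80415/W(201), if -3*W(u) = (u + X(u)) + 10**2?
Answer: 241245/296 ≈ 815.02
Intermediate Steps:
W(u) = -95/3 - u/3 (W(u) = -((u - 5) + 10**2)/3 = -((-5 + u) + 100)/3 = -(95 + u)/3 = -95/3 - u/3)
-80415/W(201) = -80415/(-95/3 - 1/3*201) = -80415/(-95/3 - 67) = -80415/(-296/3) = -80415*(-3/296) = 241245/296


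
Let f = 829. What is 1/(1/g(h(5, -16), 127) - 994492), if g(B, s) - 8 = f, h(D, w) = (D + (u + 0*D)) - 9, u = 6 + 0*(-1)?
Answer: -837/832389803 ≈ -1.0055e-6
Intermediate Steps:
u = 6 (u = 6 + 0 = 6)
h(D, w) = -3 + D (h(D, w) = (D + (6 + 0*D)) - 9 = (D + (6 + 0)) - 9 = (D + 6) - 9 = (6 + D) - 9 = -3 + D)
g(B, s) = 837 (g(B, s) = 8 + 829 = 837)
1/(1/g(h(5, -16), 127) - 994492) = 1/(1/837 - 994492) = 1/(-832389803/837) = -837/832389803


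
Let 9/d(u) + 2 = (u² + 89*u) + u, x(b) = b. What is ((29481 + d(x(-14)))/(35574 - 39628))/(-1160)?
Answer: 31426737/5013014240 ≈ 0.0062690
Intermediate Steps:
d(u) = 9/(-2 + u² + 90*u) (d(u) = 9/(-2 + ((u² + 89*u) + u)) = 9/(-2 + (u² + 90*u)) = 9/(-2 + u² + 90*u))
((29481 + d(x(-14)))/(35574 - 39628))/(-1160) = ((29481 + 9/(-2 + (-14)² + 90*(-14)))/(35574 - 39628))/(-1160) = ((29481 + 9/(-2 + 196 - 1260))/(-4054))*(-1/1160) = ((29481 + 9/(-1066))*(-1/4054))*(-1/1160) = ((29481 + 9*(-1/1066))*(-1/4054))*(-1/1160) = ((29481 - 9/1066)*(-1/4054))*(-1/1160) = ((31426737/1066)*(-1/4054))*(-1/1160) = -31426737/4321564*(-1/1160) = 31426737/5013014240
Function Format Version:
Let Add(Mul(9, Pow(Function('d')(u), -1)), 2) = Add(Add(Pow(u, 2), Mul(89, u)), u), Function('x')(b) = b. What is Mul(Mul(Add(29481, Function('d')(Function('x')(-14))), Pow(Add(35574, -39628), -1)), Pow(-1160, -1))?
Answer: Rational(31426737, 5013014240) ≈ 0.0062690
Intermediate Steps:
Function('d')(u) = Mul(9, Pow(Add(-2, Pow(u, 2), Mul(90, u)), -1)) (Function('d')(u) = Mul(9, Pow(Add(-2, Add(Add(Pow(u, 2), Mul(89, u)), u)), -1)) = Mul(9, Pow(Add(-2, Add(Pow(u, 2), Mul(90, u))), -1)) = Mul(9, Pow(Add(-2, Pow(u, 2), Mul(90, u)), -1)))
Mul(Mul(Add(29481, Function('d')(Function('x')(-14))), Pow(Add(35574, -39628), -1)), Pow(-1160, -1)) = Mul(Mul(Add(29481, Mul(9, Pow(Add(-2, Pow(-14, 2), Mul(90, -14)), -1))), Pow(Add(35574, -39628), -1)), Pow(-1160, -1)) = Mul(Mul(Add(29481, Mul(9, Pow(Add(-2, 196, -1260), -1))), Pow(-4054, -1)), Rational(-1, 1160)) = Mul(Mul(Add(29481, Mul(9, Pow(-1066, -1))), Rational(-1, 4054)), Rational(-1, 1160)) = Mul(Mul(Add(29481, Mul(9, Rational(-1, 1066))), Rational(-1, 4054)), Rational(-1, 1160)) = Mul(Mul(Add(29481, Rational(-9, 1066)), Rational(-1, 4054)), Rational(-1, 1160)) = Mul(Mul(Rational(31426737, 1066), Rational(-1, 4054)), Rational(-1, 1160)) = Mul(Rational(-31426737, 4321564), Rational(-1, 1160)) = Rational(31426737, 5013014240)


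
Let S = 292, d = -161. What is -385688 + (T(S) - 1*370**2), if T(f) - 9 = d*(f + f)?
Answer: -616603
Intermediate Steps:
T(f) = 9 - 322*f (T(f) = 9 - 161*(f + f) = 9 - 322*f)
-385688 + (T(S) - 1*370**2) = -385688 + ((9 - 322*292) - 1*370**2) = -385688 + ((9 - 94024) - 1*136900) = -385688 + (-94015 - 136900) = -385688 - 230915 = -616603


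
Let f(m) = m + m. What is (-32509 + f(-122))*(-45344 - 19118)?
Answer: 2111323886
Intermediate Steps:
f(m) = 2*m
(-32509 + f(-122))*(-45344 - 19118) = (-32509 + 2*(-122))*(-45344 - 19118) = (-32509 - 244)*(-64462) = -32753*(-64462) = 2111323886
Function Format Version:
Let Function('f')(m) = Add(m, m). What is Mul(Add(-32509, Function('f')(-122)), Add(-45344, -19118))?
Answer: 2111323886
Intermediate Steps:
Function('f')(m) = Mul(2, m)
Mul(Add(-32509, Function('f')(-122)), Add(-45344, -19118)) = Mul(Add(-32509, Mul(2, -122)), Add(-45344, -19118)) = Mul(Add(-32509, -244), -64462) = Mul(-32753, -64462) = 2111323886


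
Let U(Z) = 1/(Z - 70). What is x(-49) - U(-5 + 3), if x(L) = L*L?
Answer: 172873/72 ≈ 2401.0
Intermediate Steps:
x(L) = L²
U(Z) = 1/(-70 + Z)
x(-49) - U(-5 + 3) = (-49)² - 1/(-70 + (-5 + 3)) = 2401 - 1/(-70 - 2) = 2401 - 1/(-72) = 2401 - 1*(-1/72) = 2401 + 1/72 = 172873/72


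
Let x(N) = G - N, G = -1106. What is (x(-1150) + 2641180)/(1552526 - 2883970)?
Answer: -660306/332861 ≈ -1.9837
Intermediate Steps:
x(N) = -1106 - N
(x(-1150) + 2641180)/(1552526 - 2883970) = ((-1106 - 1*(-1150)) + 2641180)/(1552526 - 2883970) = ((-1106 + 1150) + 2641180)/(-1331444) = (44 + 2641180)*(-1/1331444) = 2641224*(-1/1331444) = -660306/332861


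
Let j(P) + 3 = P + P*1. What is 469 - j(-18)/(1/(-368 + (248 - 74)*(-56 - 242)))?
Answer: -2036111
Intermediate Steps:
j(P) = -3 + 2*P (j(P) = -3 + (P + P*1) = -3 + (P + P) = -3 + 2*P)
469 - j(-18)/(1/(-368 + (248 - 74)*(-56 - 242))) = 469 - (-3 + 2*(-18))/(1/(-368 + (248 - 74)*(-56 - 242))) = 469 - (-3 - 36)/(1/(-368 + 174*(-298))) = 469 - (-39)/(1/(-368 - 51852)) = 469 - (-39)/(1/(-52220)) = 469 - (-39)/(-1/52220) = 469 - (-39)*(-52220) = 469 - 1*2036580 = 469 - 2036580 = -2036111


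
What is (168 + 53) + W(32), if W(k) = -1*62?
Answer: 159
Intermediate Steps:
W(k) = -62
(168 + 53) + W(32) = (168 + 53) - 62 = 221 - 62 = 159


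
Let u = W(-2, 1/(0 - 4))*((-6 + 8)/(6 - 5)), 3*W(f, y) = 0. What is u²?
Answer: 0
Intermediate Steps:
W(f, y) = 0 (W(f, y) = (⅓)*0 = 0)
u = 0 (u = 0*((-6 + 8)/(6 - 5)) = 0*(2/1) = 0*(2*1) = 0*2 = 0)
u² = 0² = 0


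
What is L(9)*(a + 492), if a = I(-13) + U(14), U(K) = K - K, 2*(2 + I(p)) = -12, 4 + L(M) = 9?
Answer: 2420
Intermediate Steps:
L(M) = 5 (L(M) = -4 + 9 = 5)
I(p) = -8 (I(p) = -2 + (½)*(-12) = -2 - 6 = -8)
U(K) = 0
a = -8 (a = -8 + 0 = -8)
L(9)*(a + 492) = 5*(-8 + 492) = 5*484 = 2420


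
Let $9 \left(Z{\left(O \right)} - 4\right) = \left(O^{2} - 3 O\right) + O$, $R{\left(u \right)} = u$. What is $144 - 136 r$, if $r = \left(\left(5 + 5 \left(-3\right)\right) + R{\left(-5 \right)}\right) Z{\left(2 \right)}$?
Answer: $8304$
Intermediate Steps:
$Z{\left(O \right)} = 4 - \frac{2 O}{9} + \frac{O^{2}}{9}$ ($Z{\left(O \right)} = 4 + \frac{\left(O^{2} - 3 O\right) + O}{9} = 4 + \frac{O^{2} - 2 O}{9} = 4 + \left(- \frac{2 O}{9} + \frac{O^{2}}{9}\right) = 4 - \frac{2 O}{9} + \frac{O^{2}}{9}$)
$r = -60$ ($r = \left(\left(5 + 5 \left(-3\right)\right) - 5\right) \left(4 - \frac{4}{9} + \frac{2^{2}}{9}\right) = \left(\left(5 - 15\right) - 5\right) \left(4 - \frac{4}{9} + \frac{1}{9} \cdot 4\right) = \left(-10 - 5\right) \left(4 - \frac{4}{9} + \frac{4}{9}\right) = \left(-15\right) 4 = -60$)
$144 - 136 r = 144 - -8160 = 144 + 8160 = 8304$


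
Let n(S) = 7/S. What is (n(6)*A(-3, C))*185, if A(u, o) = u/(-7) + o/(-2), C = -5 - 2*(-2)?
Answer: 2405/12 ≈ 200.42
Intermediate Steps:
C = -1 (C = -5 + 4 = -1)
A(u, o) = -o/2 - u/7 (A(u, o) = u*(-1/7) + o*(-1/2) = -u/7 - o/2 = -o/2 - u/7)
(n(6)*A(-3, C))*185 = ((7/6)*(-1/2*(-1) - 1/7*(-3)))*185 = ((7*(1/6))*(1/2 + 3/7))*185 = ((7/6)*(13/14))*185 = (13/12)*185 = 2405/12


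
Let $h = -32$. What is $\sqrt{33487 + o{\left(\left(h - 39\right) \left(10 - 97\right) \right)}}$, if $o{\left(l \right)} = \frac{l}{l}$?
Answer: $4 \sqrt{2093} \approx 183.0$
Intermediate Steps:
$o{\left(l \right)} = 1$
$\sqrt{33487 + o{\left(\left(h - 39\right) \left(10 - 97\right) \right)}} = \sqrt{33487 + 1} = \sqrt{33488} = 4 \sqrt{2093}$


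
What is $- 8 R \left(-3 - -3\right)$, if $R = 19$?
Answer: $0$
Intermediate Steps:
$- 8 R \left(-3 - -3\right) = \left(-8\right) 19 \left(-3 - -3\right) = - 152 \left(-3 + 3\right) = \left(-152\right) 0 = 0$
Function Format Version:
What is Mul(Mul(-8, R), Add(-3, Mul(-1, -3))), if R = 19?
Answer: 0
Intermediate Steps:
Mul(Mul(-8, R), Add(-3, Mul(-1, -3))) = Mul(Mul(-8, 19), Add(-3, Mul(-1, -3))) = Mul(-152, Add(-3, 3)) = Mul(-152, 0) = 0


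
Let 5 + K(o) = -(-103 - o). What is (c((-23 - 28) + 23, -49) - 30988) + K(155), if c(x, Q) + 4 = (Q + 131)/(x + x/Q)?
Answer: -2951231/96 ≈ -30742.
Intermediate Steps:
c(x, Q) = -4 + (131 + Q)/(x + x/Q) (c(x, Q) = -4 + (Q + 131)/(x + x/Q) = -4 + (131 + Q)/(x + x/Q))
K(o) = 98 + o (K(o) = -5 - (-103 - o) = -5 + (103 + o) = 98 + o)
(c((-23 - 28) + 23, -49) - 30988) + K(155) = (((-49)**2 - 4*((-23 - 28) + 23) + 131*(-49) - 4*(-49)*((-23 - 28) + 23))/(((-23 - 28) + 23)*(1 - 49)) - 30988) + (98 + 155) = ((2401 - 4*(-51 + 23) - 6419 - 4*(-49)*(-51 + 23))/((-51 + 23)*(-48)) - 30988) + 253 = (-1/48*(2401 - 4*(-28) - 6419 - 4*(-49)*(-28))/(-28) - 30988) + 253 = (-1/28*(-1/48)*(2401 + 112 - 6419 - 5488) - 30988) + 253 = (-1/28*(-1/48)*(-9394) - 30988) + 253 = (-671/96 - 30988) + 253 = -2975519/96 + 253 = -2951231/96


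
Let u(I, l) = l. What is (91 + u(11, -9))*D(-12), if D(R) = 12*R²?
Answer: 141696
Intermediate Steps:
(91 + u(11, -9))*D(-12) = (91 - 9)*(12*(-12)²) = 82*(12*144) = 82*1728 = 141696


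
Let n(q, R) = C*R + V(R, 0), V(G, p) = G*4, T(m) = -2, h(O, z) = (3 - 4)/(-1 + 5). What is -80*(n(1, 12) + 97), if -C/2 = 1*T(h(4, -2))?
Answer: -15440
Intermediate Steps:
h(O, z) = -¼ (h(O, z) = -1/4 = -1*¼ = -¼)
V(G, p) = 4*G
C = 4 (C = -2*(-2) = 4)
n(q, R) = 8*R (n(q, R) = 4*R + 4*R = 8*R)
-80*(n(1, 12) + 97) = -80*(8*12 + 97) = -80*(96 + 97) = -80*193 = -15440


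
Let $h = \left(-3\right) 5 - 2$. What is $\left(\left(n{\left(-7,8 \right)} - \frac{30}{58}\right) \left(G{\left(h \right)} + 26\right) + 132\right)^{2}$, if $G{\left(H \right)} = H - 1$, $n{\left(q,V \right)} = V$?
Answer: $\frac{30958096}{841} \approx 36811.0$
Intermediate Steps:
$h = -17$ ($h = -15 + \left(-3 + 1\right) = -15 - 2 = -17$)
$G{\left(H \right)} = -1 + H$
$\left(\left(n{\left(-7,8 \right)} - \frac{30}{58}\right) \left(G{\left(h \right)} + 26\right) + 132\right)^{2} = \left(\left(8 - \frac{30}{58}\right) \left(\left(-1 - 17\right) + 26\right) + 132\right)^{2} = \left(\left(8 - \frac{15}{29}\right) \left(-18 + 26\right) + 132\right)^{2} = \left(\left(8 - \frac{15}{29}\right) 8 + 132\right)^{2} = \left(\frac{217}{29} \cdot 8 + 132\right)^{2} = \left(\frac{1736}{29} + 132\right)^{2} = \left(\frac{5564}{29}\right)^{2} = \frac{30958096}{841}$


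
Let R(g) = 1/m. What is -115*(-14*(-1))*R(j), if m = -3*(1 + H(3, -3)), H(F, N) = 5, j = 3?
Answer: 805/9 ≈ 89.444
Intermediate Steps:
m = -18 (m = -3*(1 + 5) = -3*6 = -18)
R(g) = -1/18 (R(g) = 1/(-18) = -1/18)
-115*(-14*(-1))*R(j) = -115*(-14*(-1))*(-1)/18 = -1610*(-1)/18 = -115*(-7/9) = 805/9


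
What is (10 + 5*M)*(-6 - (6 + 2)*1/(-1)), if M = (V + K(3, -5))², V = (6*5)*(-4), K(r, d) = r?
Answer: 136910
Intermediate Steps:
V = -120 (V = 30*(-4) = -120)
M = 13689 (M = (-120 + 3)² = (-117)² = 13689)
(10 + 5*M)*(-6 - (6 + 2)*1/(-1)) = (10 + 5*13689)*(-6 - (6 + 2)*1/(-1)) = (10 + 68445)*(-6 - 8*1*(-1)) = 68455*(-6 - 8*(-1)) = 68455*(-6 - 1*(-8)) = 68455*(-6 + 8) = 68455*2 = 136910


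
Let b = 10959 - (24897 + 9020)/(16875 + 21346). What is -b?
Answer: -418830022/38221 ≈ -10958.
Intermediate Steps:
b = 418830022/38221 (b = 10959 - 33917/38221 = 418830022/38221 ≈ 10958.)
-b = -1*418830022/38221 = -418830022/38221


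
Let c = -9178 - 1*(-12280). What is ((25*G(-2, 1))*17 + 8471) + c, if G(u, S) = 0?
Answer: 11573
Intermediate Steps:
c = 3102 (c = -9178 + 12280 = 3102)
((25*G(-2, 1))*17 + 8471) + c = ((25*0)*17 + 8471) + 3102 = (0*17 + 8471) + 3102 = (0 + 8471) + 3102 = 8471 + 3102 = 11573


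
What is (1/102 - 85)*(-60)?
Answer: 86690/17 ≈ 5099.4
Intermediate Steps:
(1/102 - 85)*(-60) = -8669/102*(-60) = 86690/17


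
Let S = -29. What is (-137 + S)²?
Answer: 27556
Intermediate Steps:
(-137 + S)² = (-137 - 29)² = (-166)² = 27556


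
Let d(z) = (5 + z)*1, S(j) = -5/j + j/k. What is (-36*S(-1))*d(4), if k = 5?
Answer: -7776/5 ≈ -1555.2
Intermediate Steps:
S(j) = -5/j + j/5
d(z) = 5 + z
(-36*S(-1))*d(4) = (-36*(-5/(-1) + (1/5)*(-1)))*(5 + 4) = -36*(-5*(-1) - 1/5)*9 = -36*(5 - 1/5)*9 = -36*24/5*9 = -864/5*9 = -7776/5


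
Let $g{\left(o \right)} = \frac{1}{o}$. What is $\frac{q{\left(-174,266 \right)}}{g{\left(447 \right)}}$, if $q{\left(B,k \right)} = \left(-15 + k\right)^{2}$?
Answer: $28161447$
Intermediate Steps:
$\frac{q{\left(-174,266 \right)}}{g{\left(447 \right)}} = \frac{\left(-15 + 266\right)^{2}}{\frac{1}{447}} = 251^{2} \frac{1}{\frac{1}{447}} = 63001 \cdot 447 = 28161447$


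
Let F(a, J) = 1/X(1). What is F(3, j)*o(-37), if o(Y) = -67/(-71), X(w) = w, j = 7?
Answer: 67/71 ≈ 0.94366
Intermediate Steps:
o(Y) = 67/71 (o(Y) = -67*(-1/71) = 67/71)
F(a, J) = 1 (F(a, J) = 1/1 = 1)
F(3, j)*o(-37) = 1*(67/71) = 67/71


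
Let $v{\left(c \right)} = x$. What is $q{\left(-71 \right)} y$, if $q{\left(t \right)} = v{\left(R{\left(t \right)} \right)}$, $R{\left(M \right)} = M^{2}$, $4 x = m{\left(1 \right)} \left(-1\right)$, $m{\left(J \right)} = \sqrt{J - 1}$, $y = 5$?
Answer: $0$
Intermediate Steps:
$m{\left(J \right)} = \sqrt{-1 + J}$
$x = 0$ ($x = \frac{\sqrt{-1 + 1} \left(-1\right)}{4} = \frac{\sqrt{0} \left(-1\right)}{4} = \frac{0 \left(-1\right)}{4} = \frac{1}{4} \cdot 0 = 0$)
$v{\left(c \right)} = 0$
$q{\left(t \right)} = 0$
$q{\left(-71 \right)} y = 0 \cdot 5 = 0$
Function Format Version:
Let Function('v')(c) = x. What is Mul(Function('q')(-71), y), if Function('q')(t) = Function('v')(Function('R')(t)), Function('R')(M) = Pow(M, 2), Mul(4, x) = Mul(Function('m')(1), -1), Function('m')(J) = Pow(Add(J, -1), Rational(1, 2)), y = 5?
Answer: 0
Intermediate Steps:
Function('m')(J) = Pow(Add(-1, J), Rational(1, 2))
x = 0 (x = Mul(Rational(1, 4), Mul(Pow(Add(-1, 1), Rational(1, 2)), -1)) = Mul(Rational(1, 4), Mul(Pow(0, Rational(1, 2)), -1)) = Mul(Rational(1, 4), Mul(0, -1)) = Mul(Rational(1, 4), 0) = 0)
Function('v')(c) = 0
Function('q')(t) = 0
Mul(Function('q')(-71), y) = Mul(0, 5) = 0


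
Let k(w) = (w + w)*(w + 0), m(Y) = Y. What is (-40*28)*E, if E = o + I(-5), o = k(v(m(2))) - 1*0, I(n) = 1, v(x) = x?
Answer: -10080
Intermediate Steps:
k(w) = 2*w**2 (k(w) = (2*w)*w = 2*w**2)
o = 8 (o = 2*2**2 - 1*0 = 2*4 + 0 = 8 + 0 = 8)
E = 9 (E = 8 + 1 = 9)
(-40*28)*E = -40*28*9 = -1120*9 = -10080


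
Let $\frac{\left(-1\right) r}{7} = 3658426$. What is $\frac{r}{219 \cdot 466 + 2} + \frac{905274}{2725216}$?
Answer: $- \frac{4356101177923}{17382790256} \approx -250.6$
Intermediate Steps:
$r = -25608982$ ($r = \left(-7\right) 3658426 = -25608982$)
$\frac{r}{219 \cdot 466 + 2} + \frac{905274}{2725216} = - \frac{25608982}{219 \cdot 466 + 2} + \frac{905274}{2725216} = - \frac{25608982}{102054 + 2} + 905274 \cdot \frac{1}{2725216} = - \frac{25608982}{102056} + \frac{452637}{1362608} = \left(-25608982\right) \frac{1}{102056} + \frac{452637}{1362608} = - \frac{12804491}{51028} + \frac{452637}{1362608} = - \frac{4356101177923}{17382790256}$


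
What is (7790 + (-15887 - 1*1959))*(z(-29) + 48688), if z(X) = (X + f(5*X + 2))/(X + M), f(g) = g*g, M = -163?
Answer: -977074061/2 ≈ -4.8854e+8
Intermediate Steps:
f(g) = g²
z(X) = (X + (2 + 5*X)²)/(-163 + X) (z(X) = (X + (5*X + 2)²)/(X - 163) = (X + (2 + 5*X)²)/(-163 + X))
(7790 + (-15887 - 1*1959))*(z(-29) + 48688) = (7790 + (-15887 - 1*1959))*((-29 + (2 + 5*(-29))²)/(-163 - 29) + 48688) = (7790 + (-15887 - 1959))*((-29 + (2 - 145)²)/(-192) + 48688) = (7790 - 17846)*(-(-29 + (-143)²)/192 + 48688) = -10056*(-(-29 + 20449)/192 + 48688) = -10056*(-1/192*20420 + 48688) = -10056*(-5105/48 + 48688) = -10056*2331919/48 = -977074061/2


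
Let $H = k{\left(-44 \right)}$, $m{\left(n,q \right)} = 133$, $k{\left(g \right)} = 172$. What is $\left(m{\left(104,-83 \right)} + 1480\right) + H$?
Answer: $1785$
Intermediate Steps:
$H = 172$
$\left(m{\left(104,-83 \right)} + 1480\right) + H = \left(133 + 1480\right) + 172 = 1613 + 172 = 1785$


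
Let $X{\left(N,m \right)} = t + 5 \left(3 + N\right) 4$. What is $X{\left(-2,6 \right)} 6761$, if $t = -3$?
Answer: $114937$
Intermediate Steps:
$X{\left(N,m \right)} = 57 + 20 N$ ($X{\left(N,m \right)} = -3 + 5 \left(3 + N\right) 4 = -3 + \left(15 + 5 N\right) 4 = -3 + \left(60 + 20 N\right) = 57 + 20 N$)
$X{\left(-2,6 \right)} 6761 = \left(57 + 20 \left(-2\right)\right) 6761 = \left(57 - 40\right) 6761 = 17 \cdot 6761 = 114937$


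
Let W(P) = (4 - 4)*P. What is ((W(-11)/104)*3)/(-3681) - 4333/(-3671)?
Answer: 4333/3671 ≈ 1.1803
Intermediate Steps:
W(P) = 0 (W(P) = 0*P = 0)
((W(-11)/104)*3)/(-3681) - 4333/(-3671) = ((0/104)*3)/(-3681) - 4333/(-3671) = ((0*(1/104))*3)*(-1/3681) - 4333*(-1/3671) = (0*3)*(-1/3681) + 4333/3671 = 0*(-1/3681) + 4333/3671 = 0 + 4333/3671 = 4333/3671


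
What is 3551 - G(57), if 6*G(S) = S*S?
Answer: 6019/2 ≈ 3009.5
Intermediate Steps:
G(S) = S²/6 (G(S) = (S*S)/6 = S²/6)
3551 - G(57) = 3551 - 57²/6 = 3551 - 3249/6 = 3551 - 1*1083/2 = 3551 - 1083/2 = 6019/2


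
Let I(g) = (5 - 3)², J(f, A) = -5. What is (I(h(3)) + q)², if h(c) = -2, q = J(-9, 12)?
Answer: 1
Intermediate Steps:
q = -5
I(g) = 4 (I(g) = 2² = 4)
(I(h(3)) + q)² = (4 - 5)² = (-1)² = 1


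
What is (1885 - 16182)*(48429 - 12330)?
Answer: -516107403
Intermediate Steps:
(1885 - 16182)*(48429 - 12330) = -14297*36099 = -516107403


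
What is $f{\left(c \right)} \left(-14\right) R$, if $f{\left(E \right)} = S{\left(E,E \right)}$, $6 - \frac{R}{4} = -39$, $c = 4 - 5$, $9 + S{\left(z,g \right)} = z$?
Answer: $25200$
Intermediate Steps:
$S{\left(z,g \right)} = -9 + z$
$c = -1$
$R = 180$ ($R = 24 - -156 = 24 + 156 = 180$)
$f{\left(E \right)} = -9 + E$
$f{\left(c \right)} \left(-14\right) R = \left(-9 - 1\right) \left(-14\right) 180 = \left(-10\right) \left(-14\right) 180 = 140 \cdot 180 = 25200$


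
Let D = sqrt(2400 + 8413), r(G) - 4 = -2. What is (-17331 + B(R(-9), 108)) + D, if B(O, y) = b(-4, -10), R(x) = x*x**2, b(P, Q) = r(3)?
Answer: -17329 + sqrt(10813) ≈ -17225.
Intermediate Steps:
r(G) = 2 (r(G) = 4 - 2 = 2)
b(P, Q) = 2
R(x) = x**3
D = sqrt(10813) ≈ 103.99
B(O, y) = 2
(-17331 + B(R(-9), 108)) + D = (-17331 + 2) + sqrt(10813) = -17329 + sqrt(10813)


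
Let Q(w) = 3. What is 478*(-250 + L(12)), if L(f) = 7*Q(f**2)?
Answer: -109462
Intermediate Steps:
L(f) = 21 (L(f) = 7*3 = 21)
478*(-250 + L(12)) = 478*(-250 + 21) = 478*(-229) = -109462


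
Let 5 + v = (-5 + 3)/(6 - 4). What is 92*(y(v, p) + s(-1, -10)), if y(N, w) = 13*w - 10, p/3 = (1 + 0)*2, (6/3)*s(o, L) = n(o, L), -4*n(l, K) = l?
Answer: 12535/2 ≈ 6267.5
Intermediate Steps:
n(l, K) = -l/4
s(o, L) = -o/8 (s(o, L) = (-o/4)/2 = -o/8)
v = -6 (v = -5 + (-5 + 3)/(6 - 4) = -5 - 2/2 = -5 - 2*½ = -5 - 1 = -6)
p = 6 (p = 3*((1 + 0)*2) = 3*(1*2) = 3*2 = 6)
y(N, w) = -10 + 13*w
92*(y(v, p) + s(-1, -10)) = 92*((-10 + 13*6) - ⅛*(-1)) = 92*((-10 + 78) + ⅛) = 92*(68 + ⅛) = 92*(545/8) = 12535/2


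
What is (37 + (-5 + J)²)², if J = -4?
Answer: 13924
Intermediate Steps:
(37 + (-5 + J)²)² = (37 + (-5 - 4)²)² = (37 + (-9)²)² = (37 + 81)² = 118² = 13924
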